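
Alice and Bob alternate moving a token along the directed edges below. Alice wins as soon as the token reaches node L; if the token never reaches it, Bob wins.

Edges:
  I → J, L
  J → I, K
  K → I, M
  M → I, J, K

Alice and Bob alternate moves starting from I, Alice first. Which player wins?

Alice

Track states (vertex, player-to-move).
A0 = {(L,Alice), (L,Bob)}
A1: add {(I,Alice)}.
(I,Alice) ∈ A1 ⇒ Alice forces the target.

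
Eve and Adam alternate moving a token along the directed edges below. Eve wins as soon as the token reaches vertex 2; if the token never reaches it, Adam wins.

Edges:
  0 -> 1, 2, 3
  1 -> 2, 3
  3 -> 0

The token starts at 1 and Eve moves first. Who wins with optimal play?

Track states (vertex, player-to-move).
A0 = {(2,Eve), (2,Adam)}
A1: add {(0,Eve), (1,Eve)}.
(1,Eve) ∈ A1 ⇒ Eve forces the target.

Eve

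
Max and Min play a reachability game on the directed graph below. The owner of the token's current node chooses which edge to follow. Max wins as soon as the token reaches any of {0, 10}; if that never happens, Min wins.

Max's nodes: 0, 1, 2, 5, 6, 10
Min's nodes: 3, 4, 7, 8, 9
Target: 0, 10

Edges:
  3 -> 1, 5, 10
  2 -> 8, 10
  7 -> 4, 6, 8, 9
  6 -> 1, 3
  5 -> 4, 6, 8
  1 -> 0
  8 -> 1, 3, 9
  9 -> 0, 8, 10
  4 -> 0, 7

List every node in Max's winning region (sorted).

A0 = {0, 10}
A1: add {1, 2} — 1 (Max) has 1→0; 2 (Max) has 2→10.
A2: add {6} — 6 (Max) has 6→1.
A3: add {5} — 5 (Max) has 5→6.
A4: add {3} — 3 (Min): all of {1, 5, 10} already in.
A5 = A4; e.g. 4 (Min) can still go to 7. Fixed point.
Max's winning region = {0, 1, 2, 3, 5, 6, 10}.

0, 1, 2, 3, 5, 6, 10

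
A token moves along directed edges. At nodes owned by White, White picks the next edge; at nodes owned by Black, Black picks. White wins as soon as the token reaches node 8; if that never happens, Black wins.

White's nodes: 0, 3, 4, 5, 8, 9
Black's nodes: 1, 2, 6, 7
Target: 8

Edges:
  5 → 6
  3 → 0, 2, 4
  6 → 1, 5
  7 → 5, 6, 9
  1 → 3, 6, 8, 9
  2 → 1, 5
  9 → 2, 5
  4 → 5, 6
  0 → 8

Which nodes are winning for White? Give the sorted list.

A0 = {8}
A1: add {0} — 0 (White) has 0→8.
A2: add {3} — 3 (White) has 3→0.
A3 = A2; e.g. 1 (Black) can still go to 6. Fixed point.
White's winning region = {0, 3, 8}.

0, 3, 8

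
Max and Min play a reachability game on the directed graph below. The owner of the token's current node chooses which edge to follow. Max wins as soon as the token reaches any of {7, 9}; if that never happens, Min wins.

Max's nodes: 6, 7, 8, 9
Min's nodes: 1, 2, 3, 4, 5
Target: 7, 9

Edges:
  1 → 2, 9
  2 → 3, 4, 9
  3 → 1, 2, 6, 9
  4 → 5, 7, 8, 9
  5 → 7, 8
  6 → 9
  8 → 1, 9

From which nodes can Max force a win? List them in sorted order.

4, 5, 6, 7, 8, 9

A0 = {7, 9}
A1: add {6, 8} — 6 (Max) has 6→9; 8 (Max) has 8→9.
A2: add {5} — 5 (Min): all of {7, 8} already in.
A3: add {4} — 4 (Min): all of {5, 7, 8, 9} already in.
A4 = A3; e.g. 1 (Min) can still go to 2. Fixed point.
Max's winning region = {4, 5, 6, 7, 8, 9}.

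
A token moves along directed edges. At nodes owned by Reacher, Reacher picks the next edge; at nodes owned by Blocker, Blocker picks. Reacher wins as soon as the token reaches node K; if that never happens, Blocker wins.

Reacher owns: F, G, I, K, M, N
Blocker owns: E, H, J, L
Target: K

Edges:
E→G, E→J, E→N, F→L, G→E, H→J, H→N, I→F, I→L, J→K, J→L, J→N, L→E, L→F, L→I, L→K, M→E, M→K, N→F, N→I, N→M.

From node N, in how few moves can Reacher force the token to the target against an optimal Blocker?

A0 = {K}
A1: add {M} — M (Reacher) has M→K.
A2: add {N} — N (Reacher) has N→M.
A3 = A2; e.g. E (Blocker) can still go to G. Fixed point.
N enters the attractor at level 2, so Reacher can force the target in 2 moves from there.

2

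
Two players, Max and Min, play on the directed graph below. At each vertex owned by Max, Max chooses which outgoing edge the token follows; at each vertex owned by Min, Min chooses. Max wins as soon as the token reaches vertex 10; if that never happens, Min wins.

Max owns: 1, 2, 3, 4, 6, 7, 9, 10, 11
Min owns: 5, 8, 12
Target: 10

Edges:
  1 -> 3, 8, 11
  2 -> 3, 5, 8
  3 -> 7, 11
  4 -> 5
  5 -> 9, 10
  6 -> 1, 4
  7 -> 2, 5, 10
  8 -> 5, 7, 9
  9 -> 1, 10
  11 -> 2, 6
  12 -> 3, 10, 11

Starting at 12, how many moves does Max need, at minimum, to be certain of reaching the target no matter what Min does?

A0 = {10}
A1: add {7, 9} — 7 (Max) has 7→10; 9 (Max) has 9→10.
A2: add {3, 5} — 3 (Max) has 3→7; 5 (Min): all of {9, 10} already in.
A3: add {1, 2, 4, 8} — 1 (Max) has 1→3; 2 (Max) has 2→3; 4 (Max) has 4→5; 8 (Min): all of {5, 7, 9} already in.
A4: add {6, 11} — 6 (Max) has 6→1; 11 (Max) has 11→2.
A5: add {12} — 12 (Min): all of {3, 10, 11} already in.
A5 = all vertices. Fixed point.
12 enters the attractor at level 5, so Max can force the target in 5 moves from there.

5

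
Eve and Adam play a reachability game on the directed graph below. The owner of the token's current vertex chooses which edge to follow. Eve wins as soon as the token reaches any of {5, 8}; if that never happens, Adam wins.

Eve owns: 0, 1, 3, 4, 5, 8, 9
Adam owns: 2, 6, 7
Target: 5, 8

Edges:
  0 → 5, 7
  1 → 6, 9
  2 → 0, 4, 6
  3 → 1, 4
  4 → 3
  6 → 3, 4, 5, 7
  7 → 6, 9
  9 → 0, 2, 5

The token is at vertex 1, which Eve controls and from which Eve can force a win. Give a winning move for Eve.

A0 = {5, 8}
A1: add {0, 9} — 0 (Eve) has 0→5; 9 (Eve) has 9→5.
A2: add {1} — 1 (Eve) has 1→9.
A3: add {3} — 3 (Eve) has 3→1.
A4: add {4} — 4 (Eve) has 4→3.
A5 = A4; e.g. 2 (Adam) can still go to 6. Fixed point.
From 1, successor 9 is in the attractor (rank 1); the other successor 6 is not.

9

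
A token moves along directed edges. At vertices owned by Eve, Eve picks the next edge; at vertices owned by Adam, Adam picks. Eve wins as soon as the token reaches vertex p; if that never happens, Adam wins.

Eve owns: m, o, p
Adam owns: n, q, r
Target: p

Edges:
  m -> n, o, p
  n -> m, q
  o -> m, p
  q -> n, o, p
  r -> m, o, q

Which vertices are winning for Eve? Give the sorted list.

A0 = {p}
A1: add {m, o} — m (Eve) has m→p; o (Eve) has o→p.
A2 = A1; e.g. n (Adam) can still go to q. Fixed point.
Eve's winning region = {m, o, p}.

m, o, p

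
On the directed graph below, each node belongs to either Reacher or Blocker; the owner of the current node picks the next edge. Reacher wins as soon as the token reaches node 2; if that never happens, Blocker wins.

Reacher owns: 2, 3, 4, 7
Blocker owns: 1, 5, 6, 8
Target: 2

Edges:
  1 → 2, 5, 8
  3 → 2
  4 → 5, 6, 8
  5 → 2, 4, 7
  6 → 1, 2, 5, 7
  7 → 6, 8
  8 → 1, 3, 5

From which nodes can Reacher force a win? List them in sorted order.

A0 = {2}
A1: add {3} — 3 (Reacher) has 3→2.
A2 = A1; e.g. 1 (Blocker) can still go to 5. Fixed point.
Reacher's winning region = {2, 3}.

2, 3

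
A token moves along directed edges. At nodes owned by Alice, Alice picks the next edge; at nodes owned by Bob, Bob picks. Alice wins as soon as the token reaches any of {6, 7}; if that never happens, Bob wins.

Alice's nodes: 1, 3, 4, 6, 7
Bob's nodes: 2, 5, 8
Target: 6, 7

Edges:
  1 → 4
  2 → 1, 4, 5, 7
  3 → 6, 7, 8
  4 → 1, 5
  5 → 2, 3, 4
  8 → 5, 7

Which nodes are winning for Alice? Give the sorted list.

3, 6, 7

A0 = {6, 7}
A1: add {3} — 3 (Alice) has 3→6.
A2 = A1; e.g. 1 (Alice) has no edge into A1. Fixed point.
Alice's winning region = {3, 6, 7}.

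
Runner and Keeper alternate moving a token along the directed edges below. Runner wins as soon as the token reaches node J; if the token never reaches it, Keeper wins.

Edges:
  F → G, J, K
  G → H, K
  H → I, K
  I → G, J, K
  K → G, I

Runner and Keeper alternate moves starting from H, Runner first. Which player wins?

Track states (vertex, player-to-move).
A0 = {(J,Runner), (J,Keeper)}
A1: add {(F,Runner), (I,Runner)}.
A2 = A1; e.g. (F,Keeper) stays out. (H,Runner) never enters ⇒ Keeper avoids the target.

Keeper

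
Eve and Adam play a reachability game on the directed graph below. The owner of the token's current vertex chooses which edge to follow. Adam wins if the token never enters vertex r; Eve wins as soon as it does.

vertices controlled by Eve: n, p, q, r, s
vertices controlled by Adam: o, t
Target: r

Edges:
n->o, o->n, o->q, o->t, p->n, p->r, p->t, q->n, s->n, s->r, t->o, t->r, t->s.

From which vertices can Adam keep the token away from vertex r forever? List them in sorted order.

n, o, q, t

A0 = {r}
A1: add {p, s} — p (Eve) has p→r; s (Eve) has s→r.
A2 = A1; e.g. n (Eve) has no edge into A1. Fixed point.
Eve's attractor = {p, r, s}; Adam avoids the target exactly from the complement.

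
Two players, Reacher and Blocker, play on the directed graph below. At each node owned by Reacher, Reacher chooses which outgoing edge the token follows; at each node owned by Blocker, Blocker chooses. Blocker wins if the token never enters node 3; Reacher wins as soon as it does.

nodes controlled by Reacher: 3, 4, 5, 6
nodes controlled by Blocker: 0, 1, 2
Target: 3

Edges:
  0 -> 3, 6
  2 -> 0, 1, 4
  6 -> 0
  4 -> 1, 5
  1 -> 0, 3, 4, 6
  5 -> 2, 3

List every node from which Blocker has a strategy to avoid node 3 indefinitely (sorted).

0, 1, 2, 6

A0 = {3}
A1: add {5} — 5 (Reacher) has 5→3.
A2: add {4} — 4 (Reacher) has 4→5.
A3 = A2; e.g. 0 (Blocker) can still go to 6. Fixed point.
Reacher's attractor = {3, 4, 5}; Blocker avoids the target exactly from the complement.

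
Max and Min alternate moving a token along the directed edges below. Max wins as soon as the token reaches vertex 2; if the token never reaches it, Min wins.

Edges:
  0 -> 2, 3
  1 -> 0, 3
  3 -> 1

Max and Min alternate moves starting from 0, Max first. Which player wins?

Max

Track states (vertex, player-to-move).
A0 = {(2,Max), (2,Min)}
A1: add {(0,Max)}.
(0,Max) ∈ A1 ⇒ Max forces the target.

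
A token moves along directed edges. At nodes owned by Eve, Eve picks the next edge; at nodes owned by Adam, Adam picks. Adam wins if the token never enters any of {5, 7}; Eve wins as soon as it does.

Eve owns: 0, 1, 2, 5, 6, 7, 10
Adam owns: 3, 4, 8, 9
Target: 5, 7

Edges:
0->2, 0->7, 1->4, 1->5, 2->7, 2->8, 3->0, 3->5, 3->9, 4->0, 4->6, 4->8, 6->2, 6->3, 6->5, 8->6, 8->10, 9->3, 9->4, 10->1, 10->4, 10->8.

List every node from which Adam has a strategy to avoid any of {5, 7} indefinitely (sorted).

A0 = {5, 7}
A1: add {0, 1, 2, 6} — 0 (Eve) has 0→7; 1 (Eve) has 1→5; 2 (Eve) has 2→7; 6 (Eve) has 6→5.
A2: add {10} — 10 (Eve) has 10→1.
A3: add {8} — 8 (Adam): all of {6, 10} already in.
A4: add {4} — 4 (Adam): all of {0, 6, 8} already in.
A5 = A4; e.g. 3 (Adam) can still go to 9. Fixed point.
Eve's attractor = {0, 1, 2, 4, 5, 6, 7, 8, 10}; Adam avoids the target exactly from the complement.

3, 9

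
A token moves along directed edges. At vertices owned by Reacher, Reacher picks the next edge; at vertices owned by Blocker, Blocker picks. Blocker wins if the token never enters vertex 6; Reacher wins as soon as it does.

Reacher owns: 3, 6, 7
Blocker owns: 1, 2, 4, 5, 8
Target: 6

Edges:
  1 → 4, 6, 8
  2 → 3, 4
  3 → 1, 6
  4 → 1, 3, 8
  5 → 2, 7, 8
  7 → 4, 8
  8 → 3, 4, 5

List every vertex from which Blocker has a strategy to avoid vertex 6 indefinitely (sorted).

A0 = {6}
A1: add {3} — 3 (Reacher) has 3→6.
A2 = A1; e.g. 1 (Blocker) can still go to 4. Fixed point.
Reacher's attractor = {3, 6}; Blocker avoids the target exactly from the complement.

1, 2, 4, 5, 7, 8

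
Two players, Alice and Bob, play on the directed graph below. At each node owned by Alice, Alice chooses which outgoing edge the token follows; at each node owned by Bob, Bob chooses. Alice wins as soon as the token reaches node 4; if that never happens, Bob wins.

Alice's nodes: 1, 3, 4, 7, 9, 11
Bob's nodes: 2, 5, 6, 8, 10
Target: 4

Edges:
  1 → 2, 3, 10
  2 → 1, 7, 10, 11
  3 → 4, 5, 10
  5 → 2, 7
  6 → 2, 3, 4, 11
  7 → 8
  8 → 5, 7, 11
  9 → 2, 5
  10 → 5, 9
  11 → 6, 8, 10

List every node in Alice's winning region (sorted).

1, 3, 4

A0 = {4}
A1: add {3} — 3 (Alice) has 3→4.
A2: add {1} — 1 (Alice) has 1→3.
A3 = A2; e.g. 2 (Bob) can still go to 7. Fixed point.
Alice's winning region = {1, 3, 4}.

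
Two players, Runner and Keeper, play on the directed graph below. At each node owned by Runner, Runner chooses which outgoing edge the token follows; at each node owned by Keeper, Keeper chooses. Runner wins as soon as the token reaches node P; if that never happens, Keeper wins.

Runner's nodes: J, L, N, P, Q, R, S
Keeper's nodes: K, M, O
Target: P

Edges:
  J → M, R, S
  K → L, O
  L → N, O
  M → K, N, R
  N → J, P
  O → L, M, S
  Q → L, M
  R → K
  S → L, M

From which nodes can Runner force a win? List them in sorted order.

J, L, N, P, Q, S

A0 = {P}
A1: add {N} — N (Runner) has N→P.
A2: add {L} — L (Runner) has L→N.
A3: add {Q, S} — Q (Runner) has Q→L; S (Runner) has S→L.
A4: add {J} — J (Runner) has J→S.
A5 = A4; e.g. K (Keeper) can still go to O. Fixed point.
Runner's winning region = {J, L, N, P, Q, S}.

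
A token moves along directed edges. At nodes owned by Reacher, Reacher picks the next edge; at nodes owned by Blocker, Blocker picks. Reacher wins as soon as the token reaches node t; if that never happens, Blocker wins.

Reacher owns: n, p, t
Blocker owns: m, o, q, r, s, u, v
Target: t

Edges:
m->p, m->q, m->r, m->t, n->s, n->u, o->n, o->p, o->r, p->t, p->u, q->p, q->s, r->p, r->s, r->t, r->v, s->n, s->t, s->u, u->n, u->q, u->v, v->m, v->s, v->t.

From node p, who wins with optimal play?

Reacher

A0 = {t}
A1: add {p} — p (Reacher) has p→t.
A2 = A1; e.g. m (Blocker) can still go to q. Fixed point.
p ∈ A1, so Reacher can force the target.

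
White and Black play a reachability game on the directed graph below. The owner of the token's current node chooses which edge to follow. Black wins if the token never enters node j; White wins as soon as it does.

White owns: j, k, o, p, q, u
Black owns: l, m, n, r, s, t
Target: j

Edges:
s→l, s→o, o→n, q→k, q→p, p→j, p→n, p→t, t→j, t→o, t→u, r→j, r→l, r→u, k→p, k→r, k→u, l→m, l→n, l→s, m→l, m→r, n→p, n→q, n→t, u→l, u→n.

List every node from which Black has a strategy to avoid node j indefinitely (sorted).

A0 = {j}
A1: add {p} — p (White) has p→j.
A2: add {k, q} — k (White) has k→p; q (White) has q→p.
A3 = A2; e.g. l (Black) can still go to m. Fixed point.
White's attractor = {j, k, p, q}; Black avoids the target exactly from the complement.

l, m, n, o, r, s, t, u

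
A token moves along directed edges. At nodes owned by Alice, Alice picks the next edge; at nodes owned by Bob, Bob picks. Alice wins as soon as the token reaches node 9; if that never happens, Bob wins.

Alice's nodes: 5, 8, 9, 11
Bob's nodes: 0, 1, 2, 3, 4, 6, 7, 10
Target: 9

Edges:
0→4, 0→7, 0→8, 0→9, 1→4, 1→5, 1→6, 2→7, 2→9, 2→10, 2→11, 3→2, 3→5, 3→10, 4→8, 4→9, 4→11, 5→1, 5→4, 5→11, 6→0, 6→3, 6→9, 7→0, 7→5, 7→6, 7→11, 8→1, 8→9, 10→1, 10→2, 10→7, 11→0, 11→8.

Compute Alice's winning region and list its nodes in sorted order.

4, 5, 8, 9, 11

A0 = {9}
A1: add {8} — 8 (Alice) has 8→9.
A2: add {11} — 11 (Alice) has 11→8.
A3: add {4, 5} — 4 (Bob): all of {8, 9, 11} already in; 5 (Alice) has 5→11.
A4 = A3; e.g. 0 (Bob) can still go to 7. Fixed point.
Alice's winning region = {4, 5, 8, 9, 11}.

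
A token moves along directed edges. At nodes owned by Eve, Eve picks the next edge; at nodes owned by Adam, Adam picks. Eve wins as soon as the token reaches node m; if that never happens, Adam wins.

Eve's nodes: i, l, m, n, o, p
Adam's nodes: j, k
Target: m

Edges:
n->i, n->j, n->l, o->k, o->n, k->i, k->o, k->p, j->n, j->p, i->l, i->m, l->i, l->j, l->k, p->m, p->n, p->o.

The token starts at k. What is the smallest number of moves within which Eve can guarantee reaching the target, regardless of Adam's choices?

A0 = {m}
A1: add {i, p} — i (Eve) has i→m; p (Eve) has p→m.
A2: add {l, n} — l (Eve) has l→i; n (Eve) has n→i.
A3: add {j, o} — j (Adam): all of {n, p} already in; o (Eve) has o→n.
A4: add {k} — k (Adam): all of {i, o, p} already in.
A4 = all vertices. Fixed point.
k enters the attractor at level 4, so Eve can force the target in 4 moves from there.

4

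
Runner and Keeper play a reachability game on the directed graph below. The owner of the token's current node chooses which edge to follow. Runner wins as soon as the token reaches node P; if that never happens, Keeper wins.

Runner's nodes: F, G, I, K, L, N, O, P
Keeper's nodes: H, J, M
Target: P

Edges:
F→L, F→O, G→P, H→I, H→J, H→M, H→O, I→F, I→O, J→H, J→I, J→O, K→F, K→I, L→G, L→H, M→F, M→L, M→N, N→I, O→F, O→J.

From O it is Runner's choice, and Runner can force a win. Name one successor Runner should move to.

F

A0 = {P}
A1: add {G} — G (Runner) has G→P.
A2: add {L} — L (Runner) has L→G.
A3: add {F} — F (Runner) has F→L.
A4: add {I, K, O} — I (Runner) has I→F; K (Runner) has K→F; O (Runner) has O→F.
A5: add {N} — N (Runner) has N→I.
A6: add {M} — M (Keeper): all of {F, L, N} already in.
A7 = A6; e.g. H (Keeper) can still go to J. Fixed point.
From O, successor F is in the attractor (rank 3); the other successor J is not.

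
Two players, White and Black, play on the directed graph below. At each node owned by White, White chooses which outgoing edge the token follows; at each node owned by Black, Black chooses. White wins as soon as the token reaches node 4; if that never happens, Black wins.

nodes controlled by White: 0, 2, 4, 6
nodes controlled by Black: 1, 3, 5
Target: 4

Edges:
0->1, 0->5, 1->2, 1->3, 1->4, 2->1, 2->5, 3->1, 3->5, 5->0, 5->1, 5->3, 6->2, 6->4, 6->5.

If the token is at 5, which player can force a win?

A0 = {4}
A1: add {6} — 6 (White) has 6→4.
A2 = A1; e.g. 0 (White) has no edge into A1. Fixed point.
5 never enters the attractor, so Black can avoid the target forever.

Black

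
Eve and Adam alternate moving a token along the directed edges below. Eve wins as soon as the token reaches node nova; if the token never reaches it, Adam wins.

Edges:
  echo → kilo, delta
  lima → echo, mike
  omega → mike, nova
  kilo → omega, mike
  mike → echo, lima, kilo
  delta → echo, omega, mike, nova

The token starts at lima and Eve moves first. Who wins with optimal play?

Track states (vertex, player-to-move).
A0 = {(nova,Eve), (nova,Adam)}
A1: add {(omega,Eve), (delta,Eve)}.
A2 = A1; e.g. (echo,Eve) stays out. (lima,Eve) never enters ⇒ Adam avoids the target.

Adam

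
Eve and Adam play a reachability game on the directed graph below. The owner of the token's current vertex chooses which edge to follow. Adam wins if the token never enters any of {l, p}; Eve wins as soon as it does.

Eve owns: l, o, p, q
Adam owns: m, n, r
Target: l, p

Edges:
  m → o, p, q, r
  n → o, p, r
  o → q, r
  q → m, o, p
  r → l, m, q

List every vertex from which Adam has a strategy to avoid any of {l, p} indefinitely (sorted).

A0 = {l, p}
A1: add {q} — q (Eve) has q→p.
A2: add {o} — o (Eve) has o→q.
A3 = A2; e.g. m (Adam) can still go to r. Fixed point.
Eve's attractor = {l, o, p, q}; Adam avoids the target exactly from the complement.

m, n, r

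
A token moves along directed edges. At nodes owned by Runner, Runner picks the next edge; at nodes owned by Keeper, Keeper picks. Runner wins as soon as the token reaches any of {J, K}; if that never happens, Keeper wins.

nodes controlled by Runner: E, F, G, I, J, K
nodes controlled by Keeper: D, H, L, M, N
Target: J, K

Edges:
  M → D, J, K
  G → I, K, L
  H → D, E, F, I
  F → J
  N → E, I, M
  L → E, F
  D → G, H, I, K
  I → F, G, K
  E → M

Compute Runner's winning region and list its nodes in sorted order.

A0 = {J, K}
A1: add {F, G, I} — F (Runner) has F→J; G (Runner) has G→K; I (Runner) has I→K.
A2 = A1; e.g. D (Keeper) can still go to H. Fixed point.
Runner's winning region = {F, G, I, J, K}.

F, G, I, J, K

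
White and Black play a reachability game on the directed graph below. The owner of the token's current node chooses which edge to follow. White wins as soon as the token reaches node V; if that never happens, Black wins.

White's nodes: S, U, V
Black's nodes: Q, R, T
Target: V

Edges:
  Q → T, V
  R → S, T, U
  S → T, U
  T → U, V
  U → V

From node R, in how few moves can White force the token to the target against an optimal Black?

3

A0 = {V}
A1: add {U} — U (White) has U→V.
A2: add {S, T} — S (White) has S→U; T (Black): all of {U, V} already in.
A3: add {Q, R} — Q (Black): all of {T, V} already in; R (Black): all of {S, T, U} already in.
A3 = all vertices. Fixed point.
R enters the attractor at level 3, so White can force the target in 3 moves from there.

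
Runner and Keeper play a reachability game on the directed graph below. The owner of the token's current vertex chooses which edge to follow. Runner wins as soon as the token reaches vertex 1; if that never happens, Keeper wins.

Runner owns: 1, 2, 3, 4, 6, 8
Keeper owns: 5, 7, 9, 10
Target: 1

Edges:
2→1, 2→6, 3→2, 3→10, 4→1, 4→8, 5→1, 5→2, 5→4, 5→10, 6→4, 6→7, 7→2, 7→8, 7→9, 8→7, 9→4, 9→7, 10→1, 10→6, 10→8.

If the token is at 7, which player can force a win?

Keeper

A0 = {1}
A1: add {2, 4} — 2 (Runner) has 2→1; 4 (Runner) has 4→1.
A2: add {3, 6} — 3 (Runner) has 3→2; 6 (Runner) has 6→4.
A3 = A2; e.g. 5 (Keeper) can still go to 10. Fixed point.
7 never enters the attractor, so Keeper can avoid the target forever.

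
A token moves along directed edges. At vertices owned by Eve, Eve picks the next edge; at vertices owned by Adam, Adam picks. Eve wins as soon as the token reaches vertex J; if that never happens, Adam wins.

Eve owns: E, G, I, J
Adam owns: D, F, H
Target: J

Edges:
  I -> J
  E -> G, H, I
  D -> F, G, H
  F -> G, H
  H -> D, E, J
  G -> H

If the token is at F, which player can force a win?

A0 = {J}
A1: add {I} — I (Eve) has I→J.
A2: add {E} — E (Eve) has E→I.
A3 = A2; e.g. D (Adam) can still go to F. Fixed point.
F never enters the attractor, so Adam can avoid the target forever.

Adam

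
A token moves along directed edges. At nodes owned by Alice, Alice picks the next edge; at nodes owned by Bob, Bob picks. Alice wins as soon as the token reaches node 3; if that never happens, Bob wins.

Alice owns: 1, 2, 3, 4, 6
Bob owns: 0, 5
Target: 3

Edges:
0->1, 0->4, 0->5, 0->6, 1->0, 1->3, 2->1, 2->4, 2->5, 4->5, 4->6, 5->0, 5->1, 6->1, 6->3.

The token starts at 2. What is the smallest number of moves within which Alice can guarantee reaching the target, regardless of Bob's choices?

A0 = {3}
A1: add {1, 6} — 1 (Alice) has 1→3; 6 (Alice) has 6→3.
A2: add {2, 4} — 2 (Alice) has 2→1; 4 (Alice) has 4→6.
A3 = A2; e.g. 0 (Bob) can still go to 5. Fixed point.
2 enters the attractor at level 2, so Alice can force the target in 2 moves from there.

2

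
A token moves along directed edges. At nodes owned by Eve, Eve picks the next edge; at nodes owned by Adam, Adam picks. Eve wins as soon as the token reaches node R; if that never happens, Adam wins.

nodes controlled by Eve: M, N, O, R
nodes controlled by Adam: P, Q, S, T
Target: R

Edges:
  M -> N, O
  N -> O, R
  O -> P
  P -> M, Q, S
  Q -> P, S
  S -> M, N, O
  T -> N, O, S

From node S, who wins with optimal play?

A0 = {R}
A1: add {N} — N (Eve) has N→R.
A2: add {M} — M (Eve) has M→N.
A3 = A2; e.g. O (Eve) has no edge into A2. Fixed point.
S never enters the attractor, so Adam can avoid the target forever.

Adam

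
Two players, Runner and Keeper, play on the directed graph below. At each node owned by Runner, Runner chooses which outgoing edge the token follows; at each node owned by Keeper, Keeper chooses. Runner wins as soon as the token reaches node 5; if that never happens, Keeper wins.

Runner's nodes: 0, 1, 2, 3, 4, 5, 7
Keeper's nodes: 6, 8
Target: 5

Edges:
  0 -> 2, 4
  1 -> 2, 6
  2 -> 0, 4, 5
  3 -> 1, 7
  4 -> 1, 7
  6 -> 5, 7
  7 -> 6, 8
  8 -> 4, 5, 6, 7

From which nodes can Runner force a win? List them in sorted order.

A0 = {5}
A1: add {2} — 2 (Runner) has 2→5.
A2: add {0, 1} — 0 (Runner) has 0→2; 1 (Runner) has 1→2.
A3: add {3, 4} — 3 (Runner) has 3→1; 4 (Runner) has 4→1.
A4 = A3; e.g. 6 (Keeper) can still go to 7. Fixed point.
Runner's winning region = {0, 1, 2, 3, 4, 5}.

0, 1, 2, 3, 4, 5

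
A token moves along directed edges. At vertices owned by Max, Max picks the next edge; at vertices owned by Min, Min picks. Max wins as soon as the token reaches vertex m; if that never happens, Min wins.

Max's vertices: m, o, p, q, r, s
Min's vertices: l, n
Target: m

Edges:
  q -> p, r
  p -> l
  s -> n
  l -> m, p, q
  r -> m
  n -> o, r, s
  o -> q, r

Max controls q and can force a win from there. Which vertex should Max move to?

A0 = {m}
A1: add {r} — r (Max) has r→m.
A2: add {o, q} — o (Max) has o→r; q (Max) has q→r.
A3 = A2; e.g. l (Min) can still go to p. Fixed point.
From q, successor r is in the attractor (rank 1); the other successor p is not.

r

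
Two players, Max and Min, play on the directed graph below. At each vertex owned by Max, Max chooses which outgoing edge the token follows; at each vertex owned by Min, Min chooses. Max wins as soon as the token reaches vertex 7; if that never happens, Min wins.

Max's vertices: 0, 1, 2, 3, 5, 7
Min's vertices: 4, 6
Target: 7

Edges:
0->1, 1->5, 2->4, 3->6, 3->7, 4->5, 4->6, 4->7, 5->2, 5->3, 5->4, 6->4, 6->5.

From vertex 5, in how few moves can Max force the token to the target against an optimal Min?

A0 = {7}
A1: add {3} — 3 (Max) has 3→7.
A2: add {5} — 5 (Max) has 5→3.
5 enters the attractor at level 2, so Max can force the target in 2 moves from there.

2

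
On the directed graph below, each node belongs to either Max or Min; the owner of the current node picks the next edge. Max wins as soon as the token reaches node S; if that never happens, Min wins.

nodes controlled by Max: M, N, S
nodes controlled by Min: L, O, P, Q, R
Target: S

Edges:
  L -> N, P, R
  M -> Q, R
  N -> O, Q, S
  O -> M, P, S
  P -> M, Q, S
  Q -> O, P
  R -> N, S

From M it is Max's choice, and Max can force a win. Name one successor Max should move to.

A0 = {S}
A1: add {N} — N (Max) has N→S.
A2: add {R} — R (Min): all of {N, S} already in.
A3: add {M} — M (Max) has M→R.
A4 = A3; e.g. L (Min) can still go to P. Fixed point.
From M, successor R is in the attractor (rank 2); the other successor Q is not.

R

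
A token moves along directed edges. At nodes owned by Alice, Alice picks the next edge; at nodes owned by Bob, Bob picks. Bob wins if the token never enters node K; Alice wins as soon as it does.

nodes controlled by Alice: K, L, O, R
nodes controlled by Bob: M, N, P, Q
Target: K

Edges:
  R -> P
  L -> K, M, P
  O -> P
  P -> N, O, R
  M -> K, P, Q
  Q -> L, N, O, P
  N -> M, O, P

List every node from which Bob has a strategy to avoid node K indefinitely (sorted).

M, N, O, P, Q, R

A0 = {K}
A1: add {L} — L (Alice) has L→K.
A2 = A1; e.g. M (Bob) can still go to P. Fixed point.
Alice's attractor = {K, L}; Bob avoids the target exactly from the complement.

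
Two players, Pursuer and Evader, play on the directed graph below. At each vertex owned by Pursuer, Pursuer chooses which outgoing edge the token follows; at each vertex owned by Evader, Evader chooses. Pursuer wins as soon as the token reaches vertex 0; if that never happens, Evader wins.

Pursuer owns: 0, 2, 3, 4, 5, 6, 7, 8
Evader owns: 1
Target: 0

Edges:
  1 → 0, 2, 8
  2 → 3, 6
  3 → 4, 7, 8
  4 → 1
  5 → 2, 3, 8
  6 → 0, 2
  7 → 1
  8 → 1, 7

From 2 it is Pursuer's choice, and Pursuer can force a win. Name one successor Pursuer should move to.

6

A0 = {0}
A1: add {6} — 6 (Pursuer) has 6→0.
A2: add {2} — 2 (Pursuer) has 2→6.
A3: add {5} — 5 (Pursuer) has 5→2.
A4 = A3; e.g. 1 (Evader) can still go to 8. Fixed point.
From 2, successor 6 is in the attractor (rank 1); the other successor 3 is not.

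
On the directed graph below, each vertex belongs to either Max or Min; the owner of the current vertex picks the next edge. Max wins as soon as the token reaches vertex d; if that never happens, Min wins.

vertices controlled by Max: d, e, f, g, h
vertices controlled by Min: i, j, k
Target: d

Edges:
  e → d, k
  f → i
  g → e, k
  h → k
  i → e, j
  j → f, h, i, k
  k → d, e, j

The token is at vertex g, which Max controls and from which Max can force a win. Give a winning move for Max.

A0 = {d}
A1: add {e} — e (Max) has e→d.
A2: add {g} — g (Max) has g→e.
A3 = A2; e.g. f (Max) has no edge into A2. Fixed point.
From g, successor e is in the attractor (rank 1); the other successor k is not.

e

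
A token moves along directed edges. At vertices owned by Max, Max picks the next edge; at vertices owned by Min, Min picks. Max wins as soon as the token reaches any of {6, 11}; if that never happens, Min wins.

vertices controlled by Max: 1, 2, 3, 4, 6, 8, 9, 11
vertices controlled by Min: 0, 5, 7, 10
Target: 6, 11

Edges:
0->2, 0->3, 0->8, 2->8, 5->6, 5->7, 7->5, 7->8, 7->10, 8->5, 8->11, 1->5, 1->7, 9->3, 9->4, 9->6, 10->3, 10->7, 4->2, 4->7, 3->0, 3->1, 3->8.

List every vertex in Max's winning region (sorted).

A0 = {6, 11}
A1: add {8, 9} — 8 (Max) has 8→11; 9 (Max) has 9→6.
A2: add {2, 3} — 2 (Max) has 2→8; 3 (Max) has 3→8.
A3: add {0, 4} — 0 (Min): all of {2, 3, 8} already in; 4 (Max) has 4→2.
A4 = A3; e.g. 1 (Max) has no edge into A3. Fixed point.
Max's winning region = {0, 2, 3, 4, 6, 8, 9, 11}.

0, 2, 3, 4, 6, 8, 9, 11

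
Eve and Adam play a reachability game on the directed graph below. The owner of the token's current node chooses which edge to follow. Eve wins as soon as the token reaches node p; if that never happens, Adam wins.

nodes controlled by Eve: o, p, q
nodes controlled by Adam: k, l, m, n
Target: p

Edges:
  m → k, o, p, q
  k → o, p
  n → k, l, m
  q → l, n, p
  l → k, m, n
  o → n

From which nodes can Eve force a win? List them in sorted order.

p, q

A0 = {p}
A1: add {q} — q (Eve) has q→p.
A2 = A1; e.g. k (Adam) can still go to o. Fixed point.
Eve's winning region = {p, q}.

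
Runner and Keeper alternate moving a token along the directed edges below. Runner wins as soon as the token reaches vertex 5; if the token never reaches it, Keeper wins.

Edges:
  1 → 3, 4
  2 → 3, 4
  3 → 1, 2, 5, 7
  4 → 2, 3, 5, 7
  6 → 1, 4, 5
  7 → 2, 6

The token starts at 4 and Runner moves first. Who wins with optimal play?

Track states (vertex, player-to-move).
A0 = {(5,Runner), (5,Keeper)}
A1: add {(3,Runner), (4,Runner), (6,Runner)}.
(4,Runner) ∈ A1 ⇒ Runner forces the target.

Runner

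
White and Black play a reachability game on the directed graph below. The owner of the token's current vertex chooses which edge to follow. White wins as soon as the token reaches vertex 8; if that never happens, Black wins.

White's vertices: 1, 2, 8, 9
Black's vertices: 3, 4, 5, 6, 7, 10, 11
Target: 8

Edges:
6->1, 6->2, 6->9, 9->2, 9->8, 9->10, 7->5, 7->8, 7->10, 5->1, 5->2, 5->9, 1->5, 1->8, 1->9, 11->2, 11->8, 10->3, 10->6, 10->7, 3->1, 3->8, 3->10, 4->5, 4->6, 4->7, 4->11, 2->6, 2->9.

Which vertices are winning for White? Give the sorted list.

1, 2, 5, 6, 8, 9, 11

A0 = {8}
A1: add {1, 9} — 1 (White) has 1→8; 9 (White) has 9→8.
A2: add {2} — 2 (White) has 2→9.
A3: add {5, 6, 11} — 5 (Black): all of {1, 2, 9} already in; 6 (Black): all of {1, 2, 9} already in; 11 (Black): all of {2, 8} already in.
A4 = A3; e.g. 3 (Black) can still go to 10. Fixed point.
White's winning region = {1, 2, 5, 6, 8, 9, 11}.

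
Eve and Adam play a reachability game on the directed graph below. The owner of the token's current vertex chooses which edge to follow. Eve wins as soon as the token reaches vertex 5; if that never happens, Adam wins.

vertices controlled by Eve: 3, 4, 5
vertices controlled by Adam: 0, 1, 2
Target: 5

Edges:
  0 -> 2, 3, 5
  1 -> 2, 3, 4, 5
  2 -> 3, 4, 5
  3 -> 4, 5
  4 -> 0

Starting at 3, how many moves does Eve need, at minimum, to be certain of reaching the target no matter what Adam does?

A0 = {5}
A1: add {3} — 3 (Eve) has 3→5.
A2 = A1; e.g. 0 (Adam) can still go to 2. Fixed point.
3 enters the attractor at level 1, so Eve can force the target in 1 move from there.

1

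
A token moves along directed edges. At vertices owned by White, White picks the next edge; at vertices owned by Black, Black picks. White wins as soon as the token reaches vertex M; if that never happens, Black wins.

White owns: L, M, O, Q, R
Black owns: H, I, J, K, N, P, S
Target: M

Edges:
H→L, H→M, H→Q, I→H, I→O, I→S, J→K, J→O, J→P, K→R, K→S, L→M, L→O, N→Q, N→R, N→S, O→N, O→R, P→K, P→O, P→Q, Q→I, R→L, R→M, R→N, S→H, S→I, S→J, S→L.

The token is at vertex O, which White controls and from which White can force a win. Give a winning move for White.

R

A0 = {M}
A1: add {L, R} — L (White) has L→M; R (White) has R→M.
A2: add {O} — O (White) has O→R.
A3 = A2; e.g. H (Black) can still go to Q. Fixed point.
From O, successor R is in the attractor (rank 1); the other successor N is not.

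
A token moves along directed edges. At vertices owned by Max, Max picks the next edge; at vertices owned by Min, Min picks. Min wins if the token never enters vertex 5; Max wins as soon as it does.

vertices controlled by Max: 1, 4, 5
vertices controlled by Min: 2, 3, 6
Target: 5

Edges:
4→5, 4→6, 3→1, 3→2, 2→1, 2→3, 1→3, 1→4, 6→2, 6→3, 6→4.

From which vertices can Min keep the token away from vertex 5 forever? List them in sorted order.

A0 = {5}
A1: add {4} — 4 (Max) has 4→5.
A2: add {1} — 1 (Max) has 1→4.
A3 = A2; e.g. 2 (Min) can still go to 3. Fixed point.
Max's attractor = {1, 4, 5}; Min avoids the target exactly from the complement.

2, 3, 6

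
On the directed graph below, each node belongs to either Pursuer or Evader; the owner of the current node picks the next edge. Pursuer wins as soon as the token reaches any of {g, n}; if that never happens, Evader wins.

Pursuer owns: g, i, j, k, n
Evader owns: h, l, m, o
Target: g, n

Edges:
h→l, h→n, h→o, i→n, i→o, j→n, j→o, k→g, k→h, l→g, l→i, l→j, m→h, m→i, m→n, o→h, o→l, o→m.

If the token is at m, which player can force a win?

Evader

A0 = {g, n}
A1: add {i, j, k} — i (Pursuer) has i→n; j (Pursuer) has j→n; k (Pursuer) has k→g.
A2: add {l} — l (Evader): all of {g, i, j} already in.
A3 = A2; e.g. h (Evader) can still go to o. Fixed point.
m never enters the attractor, so Evader can avoid the target forever.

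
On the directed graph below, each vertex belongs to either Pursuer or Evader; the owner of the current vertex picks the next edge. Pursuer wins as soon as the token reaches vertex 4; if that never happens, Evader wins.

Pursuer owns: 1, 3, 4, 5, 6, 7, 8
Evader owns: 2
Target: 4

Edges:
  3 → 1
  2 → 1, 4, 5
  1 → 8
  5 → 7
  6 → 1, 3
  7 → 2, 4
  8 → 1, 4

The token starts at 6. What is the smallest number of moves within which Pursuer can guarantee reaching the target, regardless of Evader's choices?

3

A0 = {4}
A1: add {7, 8} — 7 (Pursuer) has 7→4; 8 (Pursuer) has 8→4.
A2: add {1, 5} — 1 (Pursuer) has 1→8; 5 (Pursuer) has 5→7.
A3: add {2, 3, 6} — 2 (Evader): all of {1, 4, 5} already in; 3 (Pursuer) has 3→1; 6 (Pursuer) has 6→1.
A3 = all vertices. Fixed point.
6 enters the attractor at level 3, so Pursuer can force the target in 3 moves from there.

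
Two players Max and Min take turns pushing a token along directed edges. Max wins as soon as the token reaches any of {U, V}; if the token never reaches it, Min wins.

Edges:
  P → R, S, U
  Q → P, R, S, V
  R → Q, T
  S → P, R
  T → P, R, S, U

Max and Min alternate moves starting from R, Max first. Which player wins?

Min

Track states (vertex, player-to-move).
A0 = {(U,Max), (U,Min), (V,Max), (V,Min)}
A1: add {(P,Max), (Q,Max), (T,Max)}.
A2: add {(R,Min)}.
A3: add {(S,Max)}.
A4 = A3; e.g. (P,Min) stays out. (R,Max) never enters ⇒ Min avoids the target.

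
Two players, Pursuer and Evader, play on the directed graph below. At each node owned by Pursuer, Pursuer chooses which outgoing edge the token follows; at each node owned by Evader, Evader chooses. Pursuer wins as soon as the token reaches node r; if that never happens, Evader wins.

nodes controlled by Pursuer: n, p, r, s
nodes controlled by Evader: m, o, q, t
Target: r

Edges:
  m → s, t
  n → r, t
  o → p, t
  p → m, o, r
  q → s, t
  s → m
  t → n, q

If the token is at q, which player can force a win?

A0 = {r}
A1: add {n, p} — n (Pursuer) has n→r; p (Pursuer) has p→r.
A2 = A1; e.g. m (Evader) can still go to s. Fixed point.
q never enters the attractor, so Evader can avoid the target forever.

Evader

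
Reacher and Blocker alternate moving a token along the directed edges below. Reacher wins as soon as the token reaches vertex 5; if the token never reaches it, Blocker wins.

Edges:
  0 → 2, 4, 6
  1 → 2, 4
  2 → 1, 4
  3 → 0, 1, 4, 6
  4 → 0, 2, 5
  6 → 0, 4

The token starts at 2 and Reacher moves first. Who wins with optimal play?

Blocker

Track states (vertex, player-to-move).
A0 = {(5,Reacher), (5,Blocker)}
A1: add {(4,Reacher)}.
A2 = A1; e.g. (0,Reacher) stays out. (2,Reacher) never enters ⇒ Blocker avoids the target.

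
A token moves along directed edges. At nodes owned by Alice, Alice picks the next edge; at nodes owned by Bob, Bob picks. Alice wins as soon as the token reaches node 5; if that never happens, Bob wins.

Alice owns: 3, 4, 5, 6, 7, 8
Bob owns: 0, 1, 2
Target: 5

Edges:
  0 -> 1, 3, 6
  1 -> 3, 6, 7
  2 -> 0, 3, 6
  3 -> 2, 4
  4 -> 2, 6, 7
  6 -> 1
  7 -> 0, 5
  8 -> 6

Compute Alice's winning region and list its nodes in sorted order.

A0 = {5}
A1: add {7} — 7 (Alice) has 7→5.
A2: add {4} — 4 (Alice) has 4→7.
A3: add {3} — 3 (Alice) has 3→4.
A4 = A3; e.g. 0 (Bob) can still go to 1. Fixed point.
Alice's winning region = {3, 4, 5, 7}.

3, 4, 5, 7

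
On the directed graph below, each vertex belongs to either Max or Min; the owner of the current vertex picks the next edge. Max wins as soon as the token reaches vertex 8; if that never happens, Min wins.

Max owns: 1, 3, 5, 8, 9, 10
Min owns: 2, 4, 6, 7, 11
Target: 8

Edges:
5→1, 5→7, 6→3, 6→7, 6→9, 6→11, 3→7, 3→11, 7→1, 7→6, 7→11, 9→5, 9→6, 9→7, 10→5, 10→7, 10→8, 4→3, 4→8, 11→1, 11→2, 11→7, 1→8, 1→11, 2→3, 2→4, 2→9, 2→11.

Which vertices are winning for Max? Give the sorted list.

1, 5, 8, 9, 10

A0 = {8}
A1: add {1, 10} — 1 (Max) has 1→8; 10 (Max) has 10→8.
A2: add {5} — 5 (Max) has 5→1.
A3: add {9} — 9 (Max) has 9→5.
A4 = A3; e.g. 2 (Min) can still go to 3. Fixed point.
Max's winning region = {1, 5, 8, 9, 10}.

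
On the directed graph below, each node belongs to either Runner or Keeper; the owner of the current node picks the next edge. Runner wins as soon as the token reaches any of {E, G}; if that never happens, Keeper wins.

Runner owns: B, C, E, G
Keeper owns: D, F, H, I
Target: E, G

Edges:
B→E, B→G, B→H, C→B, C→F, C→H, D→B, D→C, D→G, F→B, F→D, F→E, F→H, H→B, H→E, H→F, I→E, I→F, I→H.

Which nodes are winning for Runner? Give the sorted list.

A0 = {E, G}
A1: add {B} — B (Runner) has B→E.
A2: add {C} — C (Runner) has C→B.
A3: add {D} — D (Keeper): all of {B, C, G} already in.
A4 = A3; e.g. F (Keeper) can still go to H. Fixed point.
Runner's winning region = {B, C, D, E, G}.

B, C, D, E, G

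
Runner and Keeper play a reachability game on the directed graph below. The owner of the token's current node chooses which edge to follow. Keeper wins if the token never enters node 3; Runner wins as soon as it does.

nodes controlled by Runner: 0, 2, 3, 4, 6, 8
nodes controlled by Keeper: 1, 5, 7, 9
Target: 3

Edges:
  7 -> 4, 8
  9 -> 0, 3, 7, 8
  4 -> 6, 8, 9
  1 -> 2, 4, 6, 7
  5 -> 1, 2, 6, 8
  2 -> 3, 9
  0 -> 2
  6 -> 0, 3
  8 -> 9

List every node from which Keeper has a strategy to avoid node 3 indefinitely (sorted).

A0 = {3}
A1: add {2, 6} — 2 (Runner) has 2→3; 6 (Runner) has 6→3.
A2: add {0, 4} — 0 (Runner) has 0→2; 4 (Runner) has 4→6.
A3 = A2; e.g. 1 (Keeper) can still go to 7. Fixed point.
Runner's attractor = {0, 2, 3, 4, 6}; Keeper avoids the target exactly from the complement.

1, 5, 7, 8, 9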